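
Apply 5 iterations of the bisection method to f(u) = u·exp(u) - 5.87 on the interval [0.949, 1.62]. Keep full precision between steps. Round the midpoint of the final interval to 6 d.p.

1.420797

f(0.949000) = -3.418614, f(1.620000) = 2.316006 (opposite signs)
step 1: m = 1.284500, f(m) = -1.229280 < 0 → root in [1.284500, 1.620000]
step 2: m = 1.452250, f(m) = 0.335054 > 0 → root in [1.284500, 1.452250]
step 3: m = 1.368375, f(m) = -0.493708 < 0 → root in [1.368375, 1.452250]
step 4: m = 1.410312, f(m) = -0.091617 < 0 → root in [1.410312, 1.452250]
step 5: m = 1.431281, f(m) = 0.118562 > 0 → root in [1.410312, 1.431281]
Midpoint of [1.410312, 1.431281] = 1.420797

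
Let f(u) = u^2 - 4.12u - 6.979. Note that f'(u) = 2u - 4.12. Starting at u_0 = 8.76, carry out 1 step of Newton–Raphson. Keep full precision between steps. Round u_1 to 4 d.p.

6.2475

u_0 = 8.760000: f = 33.667400, f' = 13.400000 → u_1 = 8.760000 - (33.667400)/(13.400000) = 6.247507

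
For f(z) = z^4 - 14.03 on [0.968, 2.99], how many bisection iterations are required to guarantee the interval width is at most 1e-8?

Initial width b − a = 2.99 − 0.968 = 2.022000.
After n steps the width is (b−a)/2^n; need (b−a)/2^n ≤ 1e-8.
So n ≥ log₂(2.022000/1e-8) = log₂(202200000.0000) ≈ 27.5912.
Hence n = 28.

28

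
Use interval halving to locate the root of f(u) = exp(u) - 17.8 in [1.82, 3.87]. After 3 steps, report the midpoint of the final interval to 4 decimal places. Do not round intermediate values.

f(1.820000) = -11.628142, f(3.870000) = 30.142386 (opposite signs)
step 1: m = 2.845000, f(m) = -0.598441 < 0 → root in [2.845000, 3.870000]
step 2: m = 3.357500, f(m) = 10.917308 > 0 → root in [2.845000, 3.357500]
step 3: m = 3.101250, f(m) = 4.425716 > 0 → root in [2.845000, 3.101250]
Midpoint of [2.845000, 3.101250] = 2.973125

2.9731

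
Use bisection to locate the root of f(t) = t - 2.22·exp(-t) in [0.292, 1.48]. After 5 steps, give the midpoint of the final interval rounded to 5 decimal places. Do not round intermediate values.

0.90456

f(0.292000) = -1.365826, f(1.480000) = 0.974644 (opposite signs)
step 1: m = 0.886000, f(m) = -0.029310 < 0 → root in [0.886000, 1.480000]
step 2: m = 1.183000, f(m) = 0.502885 > 0 → root in [0.886000, 1.183000]
step 3: m = 1.034500, f(m) = 0.245503 > 0 → root in [0.886000, 1.034500]
step 4: m = 0.960250, f(m) = 0.110440 > 0 → root in [0.886000, 0.960250]
step 5: m = 0.923125, f(m) = 0.041173 > 0 → root in [0.886000, 0.923125]
Midpoint of [0.886000, 0.923125] = 0.904562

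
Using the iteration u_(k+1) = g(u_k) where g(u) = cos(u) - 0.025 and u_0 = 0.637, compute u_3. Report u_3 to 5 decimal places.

u_1 = g(0.637000) = 0.778884
u_2 = g(0.778884) = 0.686698
u_3 = g(0.686698) = 0.748344

0.74834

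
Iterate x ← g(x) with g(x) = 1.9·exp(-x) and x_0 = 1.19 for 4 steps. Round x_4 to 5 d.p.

x_1 = g(1.190000) = 0.578020
x_2 = g(0.578020) = 1.065915
x_3 = g(1.065915) = 0.654384
x_4 = g(0.654384) = 0.987548

0.98755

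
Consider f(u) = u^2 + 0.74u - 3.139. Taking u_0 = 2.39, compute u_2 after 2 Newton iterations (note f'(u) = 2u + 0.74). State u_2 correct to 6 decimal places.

1.446719

Newton update: u ← u − f(u)/f'(u).
u_0 = 2.390000: f = 4.341700, f' = 5.520000 → u_1 = 2.390000 - (4.341700)/(5.520000) = 1.603460
u_1 = 1.603460: f = 0.618645, f' = 3.946920 → u_2 = 1.603460 - (0.618645)/(3.946920) = 1.446719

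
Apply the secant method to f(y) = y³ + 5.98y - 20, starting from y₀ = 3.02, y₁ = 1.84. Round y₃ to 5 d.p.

f(y_0) = 25.603208, f(y_1) = -2.767296
y_2 = 1.840000 - (-2.767296)·(1.840000 - 3.020000)/(-2.767296 - (25.603208)) = 1.955099; f(y_2) = -0.835318
y_3 = 1.955099 - (-0.835318)·(1.955099 - 1.840000)/(-0.835318 - (-2.767296)) = 2.004863; f(y_3) = 0.047585

2.00486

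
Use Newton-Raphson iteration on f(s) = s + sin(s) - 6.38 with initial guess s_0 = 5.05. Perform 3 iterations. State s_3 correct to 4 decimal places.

Newton update: s ← s − f(s)/f'(s).
f'(s) = 1 + cos(s)
s_0 = 5.050000: f = -2.273549, f' = 1.331234 → s_1 = 5.050000 - (-2.273549)/(1.331234) = 6.757851
s_1 = 6.757851: f = 0.834891, f' = 1.889446 → s_2 = 6.757851 - (0.834891)/(1.889446) = 6.315980
s_2 = 6.315980: f = -0.031232, f' = 1.999462 → s_3 = 6.315980 - (-0.031232)/(1.999462) = 6.331600

6.3316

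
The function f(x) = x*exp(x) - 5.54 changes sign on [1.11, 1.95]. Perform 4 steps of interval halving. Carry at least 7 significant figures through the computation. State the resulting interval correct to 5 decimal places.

f(1.110000) = -2.171862, f(1.950000) = 8.165941 (opposite signs)
step 1: m = 1.530000, f(m) = 1.525811 > 0 → root in [1.110000, 1.530000]
step 2: m = 1.320000, f(m) = -0.598684 < 0 → root in [1.320000, 1.530000]
step 3: m = 1.425000, f(m) = 0.384947 > 0 → root in [1.320000, 1.425000]
step 4: m = 1.372500, f(m) = -0.125211 < 0 → root in [1.372500, 1.425000]

[1.37250, 1.42500]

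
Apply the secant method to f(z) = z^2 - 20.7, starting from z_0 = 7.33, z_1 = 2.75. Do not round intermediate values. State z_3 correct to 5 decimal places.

f(z_0) = 33.028900, f(z_1) = -13.137500
z_2 = 2.750000 - (-13.137500)·(2.750000 - 7.330000)/(-13.137500 - (33.028900)) = 4.053323; f(z_2) = -4.270569
z_3 = 4.053323 - (-4.270569)·(4.053323 - 2.750000)/(-4.270569 - (-13.137500)) = 4.681042; f(z_3) = 1.212150

4.68104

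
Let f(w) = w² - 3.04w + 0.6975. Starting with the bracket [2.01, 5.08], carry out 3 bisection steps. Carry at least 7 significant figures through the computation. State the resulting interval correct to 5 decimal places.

f(2.010000) = -1.372800, f(5.080000) = 11.060700 (opposite signs)
step 1: m = 3.545000, f(m) = 2.487725 > 0 → root in [2.010000, 3.545000]
step 2: m = 2.777500, f(m) = -0.031594 < 0 → root in [2.777500, 3.545000]
step 3: m = 3.161250, f(m) = 1.080802 > 0 → root in [2.777500, 3.161250]

[2.77750, 3.16125]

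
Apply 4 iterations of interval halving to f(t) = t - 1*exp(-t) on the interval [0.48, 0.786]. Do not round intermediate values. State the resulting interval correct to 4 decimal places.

[0.5565, 0.5756]

f(0.480000) = -0.138783, f(0.786000) = 0.330336 (opposite signs)
step 1: m = 0.633000, f(m) = 0.102004 > 0 → root in [0.480000, 0.633000]
step 2: m = 0.556500, f(m) = -0.016712 < 0 → root in [0.556500, 0.633000]
step 3: m = 0.594750, f(m) = 0.043050 > 0 → root in [0.556500, 0.594750]
step 4: m = 0.575625, f(m) = 0.013272 > 0 → root in [0.556500, 0.575625]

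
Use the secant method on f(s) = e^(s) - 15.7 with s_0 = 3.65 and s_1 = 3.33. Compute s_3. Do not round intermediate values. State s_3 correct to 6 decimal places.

2.805511

Secant update: s_(k+1) = s_k − f(s_k)·(s_k − s_(k-1))/(f(s_k) − f(s_(k-1))).
f(s_0) = 22.774666, f(s_1) = 12.238342
s_2 = 3.330000 - (12.238342)·(3.330000 - 3.650000)/(12.238342 - (22.774666)) = 2.958308; f(s_2) = 3.565344
s_3 = 2.958308 - (3.565344)·(2.958308 - 3.330000)/(3.565344 - (12.238342)) = 2.805511; f(s_3) = 0.835516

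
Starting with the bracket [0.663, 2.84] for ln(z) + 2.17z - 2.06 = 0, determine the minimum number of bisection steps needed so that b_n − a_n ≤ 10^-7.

25

Initial width b − a = 2.84 − 0.663 = 2.177000.
After n steps the width is (b−a)/2^n; need (b−a)/2^n ≤ 10^-7.
So n ≥ log₂(2.177000/10^-7) = log₂(21770000.0000) ≈ 24.3758.
Hence n = 25.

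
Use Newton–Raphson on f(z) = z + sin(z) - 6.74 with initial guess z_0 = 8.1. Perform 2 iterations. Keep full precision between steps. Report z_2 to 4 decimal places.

7.0718

f'(z) = 1 + cos(z)
z_0 = 8.100000: f = 2.329890, f' = 0.756456 → z_1 = 8.100000 - (2.329890)/(0.756456) = 5.019992
z_1 = 5.019992: f = -2.673070, f' = 1.302775 → z_2 = 5.019992 - (-2.673070)/(1.302775) = 7.071819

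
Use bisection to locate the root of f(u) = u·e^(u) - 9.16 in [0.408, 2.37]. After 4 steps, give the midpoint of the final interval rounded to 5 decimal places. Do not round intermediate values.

1.69556

f(0.408000) = -8.546447, f(2.370000) = 16.192820 (opposite signs)
step 1: m = 1.389000, f(m) = -3.588947 < 0 → root in [1.389000, 2.370000]
step 2: m = 1.879500, f(m) = 3.151155 > 0 → root in [1.389000, 1.879500]
step 3: m = 1.634250, f(m) = -0.783468 < 0 → root in [1.634250, 1.879500]
step 4: m = 1.756875, f(m) = 1.019864 > 0 → root in [1.634250, 1.756875]
Midpoint of [1.634250, 1.756875] = 1.695563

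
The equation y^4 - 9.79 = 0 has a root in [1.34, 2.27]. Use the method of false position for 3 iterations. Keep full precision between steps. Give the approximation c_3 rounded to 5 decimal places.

1.74824

f(1.340000) = -6.565821, f(2.270000) = 16.762378
step 1: c = 1.601752, f(c) = -3.207641 < 0 → new bracket [1.601752, 2.270000]
step 2: c = 1.709088, f(c) = -1.257860 < 0 → new bracket [1.709088, 2.270000]
step 3: c = 1.748241, f(c) = -0.448737 < 0 → new bracket [1.748241, 2.270000]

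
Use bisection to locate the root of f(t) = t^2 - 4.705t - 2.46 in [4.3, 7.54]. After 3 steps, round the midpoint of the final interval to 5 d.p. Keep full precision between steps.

f(4.300000) = -4.201500, f(7.540000) = 18.915900 (opposite signs)
step 1: m = 5.920000, f(m) = 4.732800 > 0 → root in [4.300000, 5.920000]
step 2: m = 5.110000, f(m) = -0.390450 < 0 → root in [5.110000, 5.920000]
step 3: m = 5.515000, f(m) = 2.007150 > 0 → root in [5.110000, 5.515000]
Midpoint of [5.110000, 5.515000] = 5.312500

5.31250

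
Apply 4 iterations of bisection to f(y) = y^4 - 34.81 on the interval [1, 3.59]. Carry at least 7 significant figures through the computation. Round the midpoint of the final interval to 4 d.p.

f(1.000000) = -33.810000, f(3.590000) = 131.293122 (opposite signs)
step 1: m = 2.295000, f(m) = -7.068448 < 0 → root in [2.295000, 3.590000]
step 2: m = 2.942500, f(m) = 40.156267 > 0 → root in [2.295000, 2.942500]
step 3: m = 2.618750, f(m) = 12.220128 > 0 → root in [2.295000, 2.618750]
step 4: m = 2.456875, f(m) = 1.626130 > 0 → root in [2.295000, 2.456875]
Midpoint of [2.295000, 2.456875] = 2.375938

2.3759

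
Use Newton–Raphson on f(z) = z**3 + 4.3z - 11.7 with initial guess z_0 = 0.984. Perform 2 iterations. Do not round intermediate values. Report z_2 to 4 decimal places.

Newton update: z ← z − f(z)/f'(z).
f'(z) = 3z**2 + 4.3
z_0 = 0.984000: f = -6.516036, f' = 7.204768 → z_1 = 0.984000 - (-6.516036)/(7.204768) = 1.888406
z_1 = 1.888406: f = 3.154349, f' = 14.998233 → z_2 = 1.888406 - (3.154349)/(14.998233) = 1.678091

1.6781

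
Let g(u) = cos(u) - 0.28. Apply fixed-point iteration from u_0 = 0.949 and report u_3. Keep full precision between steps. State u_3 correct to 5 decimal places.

0.50096

u_1 = g(0.949000) = 0.302496
u_2 = g(0.302496) = 0.674596
u_3 = g(0.674596) = 0.500959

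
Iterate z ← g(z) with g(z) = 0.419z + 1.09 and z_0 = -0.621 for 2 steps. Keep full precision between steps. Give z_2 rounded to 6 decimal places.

z_1 = g(-0.621000) = 0.829801
z_2 = g(0.829801) = 1.437687

1.437687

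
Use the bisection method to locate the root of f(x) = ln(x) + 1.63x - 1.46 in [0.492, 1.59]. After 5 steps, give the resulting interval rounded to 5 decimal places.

f(0.492000) = -1.367317, f(1.590000) = 1.595434 (opposite signs)
step 1: m = 1.041000, f(m) = 0.277012 > 0 → root in [0.492000, 1.041000]
step 2: m = 0.766500, f(m) = -0.476526 < 0 → root in [0.766500, 1.041000]
step 3: m = 0.903750, f(m) = -0.088090 < 0 → root in [0.903750, 1.041000]
step 4: m = 0.972375, f(m) = 0.096958 > 0 → root in [0.903750, 0.972375]
step 5: m = 0.938063, f(m) = 0.005103 > 0 → root in [0.903750, 0.938063]

[0.90375, 0.93806]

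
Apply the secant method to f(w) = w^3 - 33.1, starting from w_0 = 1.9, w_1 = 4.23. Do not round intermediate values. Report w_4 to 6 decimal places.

f(w_0) = -26.241000, f(w_1) = 42.586967
w_2 = 4.230000 - (42.586967)·(4.230000 - 1.900000)/(42.586967 - (-26.241000)) = 2.788324; f(w_2) = -11.421478
w_3 = 2.788324 - (-11.421478)·(2.788324 - 4.230000)/(-11.421478 - (42.586967)) = 3.093203; f(w_3) = -3.504514
w_4 = 3.093203 - (-3.504514)·(3.093203 - 2.788324)/(-3.504514 - (-11.421478)) = 3.228161; f(w_4) = 0.540746

3.228161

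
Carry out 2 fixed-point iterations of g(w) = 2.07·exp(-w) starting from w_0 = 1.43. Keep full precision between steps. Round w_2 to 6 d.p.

1.261346

w_1 = g(1.430000) = 0.495369
w_2 = g(0.495369) = 1.261346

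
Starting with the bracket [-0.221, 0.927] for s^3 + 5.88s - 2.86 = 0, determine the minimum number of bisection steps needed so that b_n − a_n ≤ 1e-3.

11

Initial width b − a = 0.927 − -0.221 = 1.148000.
After n steps the width is (b−a)/2^n; need (b−a)/2^n ≤ 1e-3.
So n ≥ log₂(1.148000/1e-3) = log₂(1148.0000) ≈ 10.1649.
Hence n = 11.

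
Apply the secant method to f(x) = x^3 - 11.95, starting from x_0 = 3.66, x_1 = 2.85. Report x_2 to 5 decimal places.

2.49947

Secant update: x_(k+1) = x_k − f(x_k)·(x_k − x_(k-1))/(f(x_k) − f(x_(k-1))).
f(x_0) = 37.077896, f(x_1) = 11.199125
x_2 = 2.850000 - (11.199125)·(2.850000 - 3.660000)/(11.199125 - (37.077896)) = 2.499470; f(x_2) = 3.665061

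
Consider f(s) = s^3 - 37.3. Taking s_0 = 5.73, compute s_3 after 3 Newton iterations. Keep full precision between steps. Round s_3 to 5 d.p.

Newton update: s ← s − f(s)/f'(s).
f'(s) = 3s^2
s_0 = 5.730000: f = 150.832517, f' = 98.498700 → s_1 = 5.730000 - (150.832517)/(98.498700) = 4.198685
s_1 = 4.198685: f = 36.718443, f' = 52.886872 → s_2 = 4.198685 - (36.718443)/(52.886872) = 3.504402
s_2 = 3.504402: f = 5.736994, f' = 36.842510 → s_3 = 3.504402 - (5.736994)/(36.842510) = 3.348686

3.34869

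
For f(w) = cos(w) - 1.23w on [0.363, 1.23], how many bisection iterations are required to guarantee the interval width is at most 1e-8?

27

Initial width b − a = 1.23 − 0.363 = 0.867000.
After n steps the width is (b−a)/2^n; need (b−a)/2^n ≤ 1e-8.
So n ≥ log₂(0.867000/1e-8) = log₂(86700000.0000) ≈ 26.3695.
Hence n = 27.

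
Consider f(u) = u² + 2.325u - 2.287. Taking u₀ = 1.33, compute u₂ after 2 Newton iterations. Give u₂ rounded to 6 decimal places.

0.746153

f'(u) = 2u + 2.325
u_0 = 1.330000: f = 2.574150, f' = 4.985000 → u_1 = 1.330000 - (2.574150)/(4.985000) = 0.813621
u_1 = 0.813621: f = 0.266647, f' = 3.952242 → u_2 = 0.813621 - (0.266647)/(3.952242) = 0.746153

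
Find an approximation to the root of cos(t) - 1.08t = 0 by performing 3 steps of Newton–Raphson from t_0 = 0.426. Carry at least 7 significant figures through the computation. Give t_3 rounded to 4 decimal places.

0.7051

f'(t) = -sin(t) - 1.08
t_0 = 0.426000: f = 0.450546, f' = -1.493232 → t_1 = 0.426000 - (0.450546)/(-1.493232) = 0.727725
t_1 = 0.727725: f = -0.039254, f' = -1.745173 → t_2 = 0.727725 - (-0.039254)/(-1.745173) = 0.705232
t_2 = 0.705232: f = -0.000190, f' = -1.728211 → t_3 = 0.705232 - (-0.000190)/(-1.728211) = 0.705122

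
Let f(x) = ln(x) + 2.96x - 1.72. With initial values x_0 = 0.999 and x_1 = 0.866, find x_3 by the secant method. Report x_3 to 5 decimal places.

0.70136

f(x_0) = 1.236039, f(x_1) = 0.699490
x_2 = 0.866000 - (0.699490)·(0.866000 - 0.999000)/(0.699490 - (1.236039)) = 0.692610; f(x_2) = -0.037160
x_3 = 0.692610 - (-0.037160)·(0.692610 - 0.866000)/(-0.037160 - (0.699490)) = 0.701357; f(x_3) = 0.001279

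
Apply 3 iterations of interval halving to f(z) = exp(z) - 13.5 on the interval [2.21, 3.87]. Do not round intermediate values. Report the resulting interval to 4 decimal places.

f(2.210000) = -4.384284, f(3.870000) = 34.442386 (opposite signs)
step 1: m = 3.040000, f(m) = 7.405243 > 0 → root in [2.210000, 3.040000]
step 2: m = 2.625000, f(m) = 0.304574 > 0 → root in [2.210000, 2.625000]
step 3: m = 2.417500, f(m) = -2.282220 < 0 → root in [2.417500, 2.625000]

[2.4175, 2.6250]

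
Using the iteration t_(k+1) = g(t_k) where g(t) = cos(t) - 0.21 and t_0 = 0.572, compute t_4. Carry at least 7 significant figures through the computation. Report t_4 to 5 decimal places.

t_1 = g(0.572000) = 0.630820
t_2 = g(0.630820) = 0.597544
t_3 = g(0.597544) = 0.616720
t_4 = g(0.616720) = 0.605780

0.60578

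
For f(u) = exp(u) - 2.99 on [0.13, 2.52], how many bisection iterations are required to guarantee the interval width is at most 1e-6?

22

Initial width b − a = 2.52 − 0.13 = 2.390000.
After n steps the width is (b−a)/2^n; need (b−a)/2^n ≤ 1e-6.
So n ≥ log₂(2.390000/1e-6) = log₂(2390000.0000) ≈ 21.1886.
Hence n = 22.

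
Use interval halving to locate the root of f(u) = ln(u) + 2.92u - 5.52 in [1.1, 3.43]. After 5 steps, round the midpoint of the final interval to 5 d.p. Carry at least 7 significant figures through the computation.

f(1.100000) = -2.212690, f(3.430000) = 5.728160 (opposite signs)
step 1: m = 2.265000, f(m) = 1.911375 > 0 → root in [1.100000, 2.265000]
step 2: m = 1.682500, f(m) = -0.086819 < 0 → root in [1.682500, 2.265000]
step 3: m = 1.973750, f(m) = 0.923285 > 0 → root in [1.682500, 1.973750]
step 4: m = 1.828125, f(m) = 0.421416 > 0 → root in [1.682500, 1.828125]
step 5: m = 1.755313, f(m) = 0.168159 > 0 → root in [1.682500, 1.755313]
Midpoint of [1.682500, 1.755313] = 1.718906

1.71891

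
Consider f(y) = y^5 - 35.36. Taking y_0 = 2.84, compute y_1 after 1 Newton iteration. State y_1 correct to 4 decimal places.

2.3807

Newton update: y ← y − f(y)/f'(y).
f'(y) = 5y^4
y_0 = 2.840000: f = 149.393086, f' = 325.269517 → y_1 = 2.840000 - (149.393086)/(325.269517) = 2.380710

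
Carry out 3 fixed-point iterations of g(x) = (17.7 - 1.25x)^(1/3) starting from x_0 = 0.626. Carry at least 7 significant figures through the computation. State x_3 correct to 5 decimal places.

x_1 = g(0.626000) = 2.567115
x_2 = g(2.567115) = 2.438001
x_3 = g(2.438001) = 2.447018

2.44702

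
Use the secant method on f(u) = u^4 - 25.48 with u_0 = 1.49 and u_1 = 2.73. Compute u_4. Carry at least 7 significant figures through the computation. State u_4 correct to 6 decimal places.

f(u_0) = -20.551156, f(u_1) = 30.065718
u_2 = 2.730000 - (30.065718)·(2.730000 - 1.490000)/(30.065718 - (-20.551156)) = 1.993457; f(u_2) = -9.688342
u_3 = 1.993457 - (-9.688342)·(1.993457 - 2.730000)/(-9.688342 - (30.065718)) = 2.172958; f(u_3) = -3.185115
u_4 = 2.172958 - (-3.185115)·(2.172958 - 1.993457)/(-3.185115 - (-9.688342)) = 2.260873; f(u_4) = 0.647897

2.260873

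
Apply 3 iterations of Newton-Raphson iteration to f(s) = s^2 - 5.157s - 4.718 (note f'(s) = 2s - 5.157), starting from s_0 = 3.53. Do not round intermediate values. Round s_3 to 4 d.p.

6.0156

s_0 = 3.530000: f = -10.461310, f' = 1.903000 → s_1 = 3.530000 - (-10.461310)/(1.903000) = 9.027273
s_1 = 9.027273: f = 30.220007, f' = 12.897545 → s_2 = 9.027273 - (30.220007)/(12.897545) = 6.684191
s_2 = 6.684191: f = 5.490034, f' = 8.211381 → s_3 = 6.684191 - (5.490034)/(8.211381) = 6.015602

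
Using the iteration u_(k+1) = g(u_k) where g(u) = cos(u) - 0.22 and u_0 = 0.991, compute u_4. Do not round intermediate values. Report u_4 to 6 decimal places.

u_1 = g(0.991000) = 0.327854
u_2 = g(0.327854) = 0.726736
u_3 = g(0.726736) = 0.527347
u_4 = g(0.527347) = 0.644145

0.644145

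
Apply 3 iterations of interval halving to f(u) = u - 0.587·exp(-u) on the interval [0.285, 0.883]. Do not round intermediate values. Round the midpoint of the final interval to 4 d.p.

0.3971

f(0.285000) = -0.156432, f(0.883000) = 0.640252 (opposite signs)
step 1: m = 0.584000, f(m) = 0.256652 > 0 → root in [0.285000, 0.584000]
step 2: m = 0.434500, f(m) = 0.054366 > 0 → root in [0.285000, 0.434500]
step 3: m = 0.359750, f(m) = -0.049888 < 0 → root in [0.359750, 0.434500]
Midpoint of [0.359750, 0.434500] = 0.397125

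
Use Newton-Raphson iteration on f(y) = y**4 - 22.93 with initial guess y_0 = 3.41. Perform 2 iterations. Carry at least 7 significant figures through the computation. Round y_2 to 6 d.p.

2.317125

f'(y) = 4y**3
y_0 = 3.410000: f = 112.282710, f' = 158.607284 → y_1 = 3.410000 - (112.282710)/(158.607284) = 2.702071
y_1 = 2.702071: f = 30.377335, f' = 78.913303 → y_2 = 2.702071 - (30.377335)/(78.913303) = 2.317125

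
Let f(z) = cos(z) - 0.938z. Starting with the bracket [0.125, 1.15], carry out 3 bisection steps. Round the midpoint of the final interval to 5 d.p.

f(0.125000) = 0.874948, f(1.150000) = -0.670213 (opposite signs)
step 1: m = 0.637500, f(m) = 0.205611 > 0 → root in [0.637500, 1.150000]
step 2: m = 0.893750, f(m) = -0.211844 < 0 → root in [0.637500, 0.893750]
step 3: m = 0.765625, f(m) = 0.002793 > 0 → root in [0.765625, 0.893750]
Midpoint of [0.765625, 0.893750] = 0.829687

0.82969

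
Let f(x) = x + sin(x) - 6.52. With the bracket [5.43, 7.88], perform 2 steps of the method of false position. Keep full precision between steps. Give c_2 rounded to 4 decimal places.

6.3974

f(5.430000) = -1.843379, f(7.880000) = 2.359662
step 1: c = 6.504526, f(c) = 0.204065 > 0 → new bracket [5.430000, 6.504526]
step 2: c = 6.397430, f(c) = -0.008573 < 0 → new bracket [6.397430, 6.504526]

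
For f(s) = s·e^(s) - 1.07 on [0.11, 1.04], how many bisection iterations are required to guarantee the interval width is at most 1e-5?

17

Initial width b − a = 1.04 − 0.11 = 0.930000.
After n steps the width is (b−a)/2^n; need (b−a)/2^n ≤ 1e-5.
So n ≥ log₂(0.930000/1e-5) = log₂(93000.0000) ≈ 16.5049.
Hence n = 17.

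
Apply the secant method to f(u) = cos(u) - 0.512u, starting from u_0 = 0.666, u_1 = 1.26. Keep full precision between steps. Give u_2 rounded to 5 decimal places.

1.00313

f(u_0) = 0.445307, f(u_1) = -0.339303
u_2 = 1.260000 - (-0.339303)·(1.260000 - 0.666000)/(-0.339303 - (0.445307)) = 1.003126; f(u_2) = 0.024069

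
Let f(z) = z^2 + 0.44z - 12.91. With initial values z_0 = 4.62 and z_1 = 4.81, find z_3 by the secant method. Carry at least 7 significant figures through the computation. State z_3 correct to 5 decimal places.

3.40895

Secant update: z_(k+1) = z_k − f(z_k)·(z_k − z_(k-1))/(f(z_k) − f(z_(k-1))).
f(z_0) = 10.467200, f(z_1) = 12.342500
z_2 = 4.810000 - (12.342500)·(4.810000 - 4.620000)/(12.342500 - (10.467200)) = 3.559493; f(z_2) = 1.326170
z_3 = 3.559493 - (1.326170)·(3.559493 - 4.810000)/(1.326170 - (12.342500)) = 3.408955; f(z_3) = 0.210912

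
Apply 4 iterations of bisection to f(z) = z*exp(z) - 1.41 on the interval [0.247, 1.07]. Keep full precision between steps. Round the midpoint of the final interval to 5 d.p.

f(0.247000) = -1.093796, f(1.070000) = 1.709456 (opposite signs)
step 1: m = 0.658500, f(m) = -0.137849 < 0 → root in [0.658500, 1.070000]
step 2: m = 0.864250, f(m) = 0.641060 > 0 → root in [0.658500, 0.864250]
step 3: m = 0.761375, f(m) = 0.220270 > 0 → root in [0.658500, 0.761375]
step 4: m = 0.709938, f(m) = 0.033916 > 0 → root in [0.658500, 0.709938]
Midpoint of [0.658500, 0.709938] = 0.684219

0.68422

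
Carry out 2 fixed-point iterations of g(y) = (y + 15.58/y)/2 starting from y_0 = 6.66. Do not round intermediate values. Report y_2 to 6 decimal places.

y_1 = g(6.660000) = 4.499670
y_2 = g(4.499670) = 3.981073

3.981073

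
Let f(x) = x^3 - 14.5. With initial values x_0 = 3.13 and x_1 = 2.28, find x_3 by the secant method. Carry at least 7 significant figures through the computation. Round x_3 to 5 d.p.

2.44117

f(x_0) = 16.164297, f(x_1) = -2.647648
x_2 = 2.280000 - (-2.647648)·(2.280000 - 3.130000)/(-2.647648 - (16.164297)) = 2.399631; f(x_2) = -0.682367
x_3 = 2.399631 - (-0.682367)·(2.399631 - 2.280000)/(-0.682367 - (-2.647648)) = 2.441169; f(x_3) = 0.047670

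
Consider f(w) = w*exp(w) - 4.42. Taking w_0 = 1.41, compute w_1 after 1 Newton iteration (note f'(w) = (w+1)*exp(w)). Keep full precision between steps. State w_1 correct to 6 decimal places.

Newton update: w ← w − f(w)/f'(w).
w_0 = 1.410000: f = 1.355297, f' = 9.871253 → w_1 = 1.410000 - (1.355297)/(9.871253) = 1.272703

1.272703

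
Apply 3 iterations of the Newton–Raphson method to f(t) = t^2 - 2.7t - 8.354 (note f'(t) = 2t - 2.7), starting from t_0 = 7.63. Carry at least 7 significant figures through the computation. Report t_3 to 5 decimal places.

t_0 = 7.630000: f = 29.261900, f' = 12.560000 → t_1 = 7.630000 - (29.261900)/(12.560000) = 5.300231
t_1 = 5.300231: f = 5.427824, f' = 7.900462 → t_2 = 5.300231 - (5.427824)/(7.900462) = 4.613205
t_2 = 4.613205: f = 0.472005, f' = 6.526409 → t_3 = 4.613205 - (0.472005)/(6.526409) = 4.540882

4.54088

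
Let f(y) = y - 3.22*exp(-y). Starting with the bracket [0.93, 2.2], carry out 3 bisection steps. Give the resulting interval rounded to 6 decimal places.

f(0.930000) = -0.340463, f(2.200000) = 1.843214 (opposite signs)
step 1: m = 1.565000, f(m) = 0.891737 > 0 → root in [0.930000, 1.565000]
step 2: m = 1.247500, f(m) = 0.322645 > 0 → root in [0.930000, 1.247500]
step 3: m = 1.088750, f(m) = 0.004779 > 0 → root in [0.930000, 1.088750]

[0.930000, 1.088750]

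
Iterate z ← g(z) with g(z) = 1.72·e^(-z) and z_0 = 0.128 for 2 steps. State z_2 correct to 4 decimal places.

z_1 = g(0.128000) = 1.513348
z_2 = g(1.513348) = 0.378695

0.3787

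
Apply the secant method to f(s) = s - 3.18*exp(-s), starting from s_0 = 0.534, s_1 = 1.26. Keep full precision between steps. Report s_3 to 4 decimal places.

f(s_0) = -1.330292, f(s_1) = 0.357980
s_2 = 1.260000 - (0.357980)·(1.260000 - 0.534000)/(0.357980 - (-1.330292)) = 1.106059; f(s_2) = 0.053924
s_3 = 1.106059 - (0.053924)·(1.106059 - 1.260000)/(0.053924 - (0.357980)) = 1.078758; f(s_3) = -0.002497

1.0788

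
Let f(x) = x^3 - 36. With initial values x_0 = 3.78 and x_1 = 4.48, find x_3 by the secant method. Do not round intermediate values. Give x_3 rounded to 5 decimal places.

f(x_0) = 18.010152, f(x_1) = 53.915392
x_2 = 4.480000 - (53.915392)·(4.480000 - 3.780000)/(53.915392 - (18.010152)) = 3.428878; f(x_2) = 4.314032
x_3 = 3.428878 - (4.314032)·(3.428878 - 4.480000)/(4.314032 - (53.915392)) = 3.337458; f(x_3) = 1.174697

3.33746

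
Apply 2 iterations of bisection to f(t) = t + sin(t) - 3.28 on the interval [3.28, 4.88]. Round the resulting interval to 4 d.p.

f(3.280000) = -0.137966, f(4.880000) = 0.614014 (opposite signs)
step 1: m = 4.080000, f(m) = -0.006618 < 0 → root in [4.080000, 4.880000]
step 2: m = 4.480000, f(m) = 0.226881 > 0 → root in [4.080000, 4.480000]

[4.0800, 4.4800]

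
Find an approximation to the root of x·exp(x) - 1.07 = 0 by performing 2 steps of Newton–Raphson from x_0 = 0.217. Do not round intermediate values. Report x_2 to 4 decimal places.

f'(x) = (x + 1)·exp(x)
x_0 = 0.217000: f = -0.800411, f' = 1.511933 → x_1 = 0.217000 - (-0.800411)/(1.511933) = 0.746396
x_1 = 0.746396: f = 0.504436, f' = 3.683821 → x_2 = 0.746396 - (0.504436)/(3.683821) = 0.609463

0.6095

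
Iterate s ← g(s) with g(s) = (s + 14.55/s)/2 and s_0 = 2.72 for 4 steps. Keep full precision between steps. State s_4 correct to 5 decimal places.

3.81445

s_1 = g(2.720000) = 4.034632
s_2 = g(4.034632) = 3.820454
s_3 = g(3.820454) = 3.814451
s_4 = g(3.814451) = 3.814446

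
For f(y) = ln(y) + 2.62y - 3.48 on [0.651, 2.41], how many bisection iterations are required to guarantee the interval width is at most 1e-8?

28

Initial width b − a = 2.41 − 0.651 = 1.759000.
After n steps the width is (b−a)/2^n; need (b−a)/2^n ≤ 1e-8.
So n ≥ log₂(1.759000/1e-8) = log₂(175900000.0000) ≈ 27.3902.
Hence n = 28.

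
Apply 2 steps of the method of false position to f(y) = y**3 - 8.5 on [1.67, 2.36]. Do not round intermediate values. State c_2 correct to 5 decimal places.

f(1.670000) = -3.842537, f(2.360000) = 4.644256
step 1: c = 1.982409, f(c) = -0.709241 < 0 → new bracket [1.982409, 2.360000]
step 2: c = 2.032433, f(c) = -0.104459 < 0 → new bracket [2.032433, 2.360000]

2.03243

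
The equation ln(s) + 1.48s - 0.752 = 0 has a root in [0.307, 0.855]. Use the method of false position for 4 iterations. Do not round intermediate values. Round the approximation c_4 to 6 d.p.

f(0.307000) = -1.478548, f(0.855000) = 0.356746
step 1: c = 0.748479, f(c) = 0.066037 > 0 → new bracket [0.307000, 0.748479]
step 2: c = 0.729604, f(c) = 0.012561 > 0 → new bracket [0.307000, 0.729604]
step 3: c = 0.726044, f(c) = 0.002401 > 0 → new bracket [0.307000, 0.726044]
step 4: c = 0.725365, f(c) = 0.000459 > 0 → new bracket [0.307000, 0.725365]

0.725365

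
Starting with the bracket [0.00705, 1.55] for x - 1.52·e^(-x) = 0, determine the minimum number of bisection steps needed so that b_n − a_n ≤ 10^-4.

Initial width b − a = 1.55 − 0.00705 = 1.542950.
After n steps the width is (b−a)/2^n; need (b−a)/2^n ≤ 10^-4.
So n ≥ log₂(1.542950/10^-4) = log₂(15429.5000) ≈ 13.9134.
Hence n = 14.

14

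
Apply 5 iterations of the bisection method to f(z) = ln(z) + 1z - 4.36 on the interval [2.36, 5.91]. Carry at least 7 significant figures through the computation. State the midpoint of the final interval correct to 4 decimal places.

3.1920

f(2.360000) = -1.141338, f(5.910000) = 3.326646 (opposite signs)
step 1: m = 4.135000, f(m) = 1.194487 > 0 → root in [2.360000, 4.135000]
step 2: m = 3.247500, f(m) = 0.065385 > 0 → root in [2.360000, 3.247500]
step 3: m = 2.803750, f(m) = -0.525292 < 0 → root in [2.803750, 3.247500]
step 4: m = 3.025625, f(m) = -0.227257 < 0 → root in [3.025625, 3.247500]
step 5: m = 3.136562, f(m) = -0.080310 < 0 → root in [3.136562, 3.247500]
Midpoint of [3.136562, 3.247500] = 3.192031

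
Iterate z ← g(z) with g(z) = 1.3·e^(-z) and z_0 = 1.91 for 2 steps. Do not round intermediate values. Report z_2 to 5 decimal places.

1.07236

z_1 = g(1.910000) = 0.192505
z_2 = g(0.192505) = 1.072358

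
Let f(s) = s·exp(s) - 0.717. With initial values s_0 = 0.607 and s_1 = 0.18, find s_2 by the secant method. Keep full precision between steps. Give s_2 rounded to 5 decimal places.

f(s_0) = 0.396795, f(s_1) = -0.501501
s_2 = 0.180000 - (-0.501501)·(0.180000 - 0.607000)/(-0.501501 - (0.396795)) = 0.418386; f(s_2) = -0.081260

0.41839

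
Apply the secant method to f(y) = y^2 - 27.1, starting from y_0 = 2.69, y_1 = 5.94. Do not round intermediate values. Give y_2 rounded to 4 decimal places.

f(y_0) = -19.863900, f(y_1) = 8.183600
y_2 = 5.940000 - (8.183600)·(5.940000 - 2.690000)/(8.183600 - (-19.863900)) = 4.991727; f(y_2) = -2.182666

4.9917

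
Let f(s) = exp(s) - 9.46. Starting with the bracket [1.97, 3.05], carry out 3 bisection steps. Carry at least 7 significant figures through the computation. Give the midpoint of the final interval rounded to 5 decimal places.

2.30750

f(1.970000) = -2.289324, f(3.050000) = 11.655344 (opposite signs)
step 1: m = 2.510000, f(m) = 2.844930 > 0 → root in [1.970000, 2.510000]
step 2: m = 2.240000, f(m) = -0.066669 < 0 → root in [2.240000, 2.510000]
step 3: m = 2.375000, f(m) = 1.291013 > 0 → root in [2.240000, 2.375000]
Midpoint of [2.240000, 2.375000] = 2.307500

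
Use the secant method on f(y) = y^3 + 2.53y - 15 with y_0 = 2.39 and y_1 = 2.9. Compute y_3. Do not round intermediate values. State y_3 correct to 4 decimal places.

2.1429

f(y_0) = 4.698619, f(y_1) = 16.726000
y_2 = 2.900000 - (16.726000)·(2.900000 - 2.390000)/(16.726000 - (4.698619)) = 2.190763; f(y_2) = 1.057077
y_3 = 2.190763 - (1.057077)·(2.190763 - 2.900000)/(1.057077 - (16.726000)) = 2.142916; f(y_3) = 0.262037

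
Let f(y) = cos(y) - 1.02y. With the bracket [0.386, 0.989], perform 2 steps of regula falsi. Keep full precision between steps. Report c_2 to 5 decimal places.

False-position update: c = (a·f(b) − b·f(a))/(f(b) − f(a)); replace the endpoint whose sign matches f(c).
f(0.386000) = 0.532702, f(0.989000) = -0.459254
step 1: c = 0.709824, f(c) = 0.034456 > 0 → new bracket [0.709824, 0.989000]
step 2: c = 0.729308, f(c) = 0.001742 > 0 → new bracket [0.729308, 0.989000]

0.72931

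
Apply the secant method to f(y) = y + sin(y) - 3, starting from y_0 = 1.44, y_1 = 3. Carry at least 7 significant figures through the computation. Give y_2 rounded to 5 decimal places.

2.68979

f(y_0) = -0.568542, f(y_1) = 0.141120
y_2 = 3.000000 - (0.141120)·(3.000000 - 1.440000)/(0.141120 - (-0.568542)) = 2.689786; f(y_2) = 0.126378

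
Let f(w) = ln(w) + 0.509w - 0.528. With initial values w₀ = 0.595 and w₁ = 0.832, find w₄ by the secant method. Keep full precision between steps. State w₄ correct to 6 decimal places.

f(w_0) = -0.744339, f(w_1) = -0.288435
w_2 = 0.832000 - (-0.288435)·(0.832000 - 0.595000)/(-0.288435 - (-0.744339)) = 0.981942; f(w_2) = -0.046415
w_3 = 0.981942 - (-0.046415)·(0.981942 - 0.832000)/(-0.046415 - (-0.288435)) = 1.010698; f(w_3) = -0.002914
w_4 = 1.010698 - (-0.002914)·(1.010698 - 0.981942)/(-0.002914 - (-0.046415)) = 1.012624; f(w_4) = -0.000029

1.012624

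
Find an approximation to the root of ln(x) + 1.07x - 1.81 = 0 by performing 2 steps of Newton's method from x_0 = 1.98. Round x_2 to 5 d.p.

1.38612

f'(x) = 1/x + 1.07
x_0 = 1.980000: f = 0.991697, f' = 1.575051 → x_1 = 1.980000 - (0.991697)/(1.575051) = 1.350371
x_1 = 1.350371: f = -0.064723, f' = 1.810537 → x_2 = 1.350371 - (-0.064723)/(1.810537) = 1.386119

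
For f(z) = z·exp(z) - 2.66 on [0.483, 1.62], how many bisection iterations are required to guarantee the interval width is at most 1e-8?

Initial width b − a = 1.62 − 0.483 = 1.137000.
After n steps the width is (b−a)/2^n; need (b−a)/2^n ≤ 1e-8.
So n ≥ log₂(1.137000/1e-8) = log₂(113700000.0000) ≈ 26.7607.
Hence n = 27.

27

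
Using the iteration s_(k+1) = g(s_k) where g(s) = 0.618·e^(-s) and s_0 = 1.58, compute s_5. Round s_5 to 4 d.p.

s_1 = g(1.580000) = 0.127293
s_2 = g(0.127293) = 0.544134
s_3 = g(0.544134) = 0.358653
s_4 = g(0.358653) = 0.431745
s_5 = g(0.431745) = 0.401314

0.4013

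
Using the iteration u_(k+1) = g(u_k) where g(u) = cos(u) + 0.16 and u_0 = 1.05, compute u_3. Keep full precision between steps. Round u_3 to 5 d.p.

u_1 = g(1.050000) = 0.657571
u_2 = g(0.657571) = 0.951479
u_3 = g(0.951479) = 0.740479

0.74048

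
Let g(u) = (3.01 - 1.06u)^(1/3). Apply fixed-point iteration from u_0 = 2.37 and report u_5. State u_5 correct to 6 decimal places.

u_1 = g(2.370000) = 0.792535
u_2 = g(0.792535) = 1.294635
u_3 = g(1.294635) = 1.178719
u_4 = g(1.178719) = 1.207490
u_5 = g(1.207490) = 1.200477

1.200477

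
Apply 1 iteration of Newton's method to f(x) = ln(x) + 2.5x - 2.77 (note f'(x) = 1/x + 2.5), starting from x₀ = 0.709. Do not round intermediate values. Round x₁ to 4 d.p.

x_0 = 0.709000: f = -1.341400, f' = 3.910437 → x_1 = 0.709000 - (-1.341400)/(3.910437) = 1.052031

1.0520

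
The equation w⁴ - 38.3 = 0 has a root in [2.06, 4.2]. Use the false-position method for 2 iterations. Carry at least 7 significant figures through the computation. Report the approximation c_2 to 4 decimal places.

f(2.060000) = -20.291859, f(4.200000) = 272.869600
step 1: c = 2.208125, f(c) = -14.526413 < 0 → new bracket [2.208125, 4.200000]
step 2: c = 2.308804, f(c) = -9.884945 < 0 → new bracket [2.308804, 4.200000]

2.3088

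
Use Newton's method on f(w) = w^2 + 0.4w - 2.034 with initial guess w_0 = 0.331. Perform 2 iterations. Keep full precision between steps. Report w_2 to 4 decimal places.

1.3767

Newton update: w ← w − f(w)/f'(w).
f'(w) = 2w + 0.4
w_0 = 0.331000: f = -1.792039, f' = 1.062000 → w_1 = 0.331000 - (-1.792039)/(1.062000) = 2.018419
w_1 = 2.018419: f = 2.847383, f' = 4.436838 → w_2 = 2.018419 - (2.847383)/(4.436838) = 1.376660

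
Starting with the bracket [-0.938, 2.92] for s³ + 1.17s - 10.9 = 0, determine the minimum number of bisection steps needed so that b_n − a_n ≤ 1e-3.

Initial width b − a = 2.92 − -0.938 = 3.858000.
After n steps the width is (b−a)/2^n; need (b−a)/2^n ≤ 1e-3.
So n ≥ log₂(3.858000/1e-3) = log₂(3858.0000) ≈ 11.9136.
Hence n = 12.

12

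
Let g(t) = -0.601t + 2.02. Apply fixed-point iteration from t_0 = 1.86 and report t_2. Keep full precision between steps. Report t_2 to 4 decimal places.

t_1 = g(1.860000) = 0.902140
t_2 = g(0.902140) = 1.477814

1.4778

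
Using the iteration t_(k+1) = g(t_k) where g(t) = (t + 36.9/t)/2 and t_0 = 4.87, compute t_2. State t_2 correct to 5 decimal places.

6.07632

t_1 = g(4.870000) = 6.223501
t_2 = g(6.223501) = 6.076320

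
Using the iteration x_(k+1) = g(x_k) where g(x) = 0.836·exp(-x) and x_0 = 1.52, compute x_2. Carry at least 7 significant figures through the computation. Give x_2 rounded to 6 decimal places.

x_1 = g(1.520000) = 0.182843
x_2 = g(0.182843) = 0.696303

0.696303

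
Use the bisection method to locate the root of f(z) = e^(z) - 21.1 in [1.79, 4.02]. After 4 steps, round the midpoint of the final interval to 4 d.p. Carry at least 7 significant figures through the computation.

3.1141

f(1.790000) = -15.110548, f(4.020000) = 34.601106 (opposite signs)
step 1: m = 2.905000, f(m) = -2.834756 < 0 → root in [2.905000, 4.020000]
step 2: m = 3.462500, f(m) = 10.796618 > 0 → root in [2.905000, 3.462500]
step 3: m = 3.183750, f(m) = 3.037098 > 0 → root in [2.905000, 3.183750]
step 4: m = 3.044375, f(m) = -0.103096 < 0 → root in [3.044375, 3.183750]
Midpoint of [3.044375, 3.183750] = 3.114062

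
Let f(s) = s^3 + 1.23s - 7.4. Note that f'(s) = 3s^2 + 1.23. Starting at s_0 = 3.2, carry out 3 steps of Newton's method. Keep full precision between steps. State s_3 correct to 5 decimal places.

1.74498

Newton update: s ← s − f(s)/f'(s).
s_0 = 3.200000: f = 29.304000, f' = 31.950000 → s_1 = 3.200000 - (29.304000)/(31.950000) = 2.282817
s_1 = 2.282817: f = 7.304201, f' = 16.863759 → s_2 = 2.282817 - (7.304201)/(16.863759) = 1.849687
s_2 = 1.849687: f = 1.203525, f' = 11.494024 → s_3 = 1.849687 - (1.203525)/(11.494024) = 1.744978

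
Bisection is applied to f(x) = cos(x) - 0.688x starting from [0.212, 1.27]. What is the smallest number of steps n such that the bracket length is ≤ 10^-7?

Initial width b − a = 1.27 − 0.212 = 1.058000.
After n steps the width is (b−a)/2^n; need (b−a)/2^n ≤ 10^-7.
So n ≥ log₂(1.058000/10^-7) = log₂(10580000.0000) ≈ 23.3348.
Hence n = 24.

24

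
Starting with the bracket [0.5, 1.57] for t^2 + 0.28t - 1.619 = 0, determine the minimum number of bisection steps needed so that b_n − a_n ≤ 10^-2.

Initial width b − a = 1.57 − 0.5 = 1.070000.
After n steps the width is (b−a)/2^n; need (b−a)/2^n ≤ 10^-2.
So n ≥ log₂(1.070000/10^-2) = log₂(107.0000) ≈ 6.7415.
Hence n = 7.

7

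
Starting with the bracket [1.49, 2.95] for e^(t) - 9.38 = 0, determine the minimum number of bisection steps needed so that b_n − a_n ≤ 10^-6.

21

Initial width b − a = 2.95 − 1.49 = 1.460000.
After n steps the width is (b−a)/2^n; need (b−a)/2^n ≤ 10^-6.
So n ≥ log₂(1.460000/10^-6) = log₂(1460000.0000) ≈ 20.4775.
Hence n = 21.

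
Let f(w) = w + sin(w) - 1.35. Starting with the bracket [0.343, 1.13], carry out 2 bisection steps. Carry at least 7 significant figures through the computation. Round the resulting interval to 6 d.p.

[0.539750, 0.736500]

f(0.343000) = -0.670686, f(1.130000) = 0.684412 (opposite signs)
step 1: m = 0.736500, f(m) = 0.058199 > 0 → root in [0.343000, 0.736500]
step 2: m = 0.539750, f(m) = -0.296328 < 0 → root in [0.539750, 0.736500]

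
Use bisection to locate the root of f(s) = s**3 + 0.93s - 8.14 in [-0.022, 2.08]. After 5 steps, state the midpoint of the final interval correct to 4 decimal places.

1.8501

f(-0.022000) = -8.160471, f(2.080000) = 2.793312 (opposite signs)
step 1: m = 1.029000, f(m) = -6.093483 < 0 → root in [1.029000, 2.080000]
step 2: m = 1.554500, f(m) = -2.937912 < 0 → root in [1.554500, 2.080000]
step 3: m = 1.817250, f(m) = -0.448676 < 0 → root in [1.817250, 2.080000]
step 4: m = 1.948625, f(m) = 1.071422 > 0 → root in [1.817250, 1.948625]
step 5: m = 1.882938, f(m) = 0.286999 > 0 → root in [1.817250, 1.882938]
Midpoint of [1.817250, 1.882938] = 1.850094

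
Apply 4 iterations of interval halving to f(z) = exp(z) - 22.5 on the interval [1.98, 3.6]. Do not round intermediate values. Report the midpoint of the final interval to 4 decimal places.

3.1444

f(1.980000) = -15.257257, f(3.600000) = 14.098234 (opposite signs)
step 1: m = 2.790000, f(m) = -6.218980 < 0 → root in [2.790000, 3.600000]
step 2: m = 3.195000, f(m) = 1.910174 > 0 → root in [2.790000, 3.195000]
step 3: m = 2.992500, f(m) = -2.564541 < 0 → root in [2.992500, 3.195000]
step 4: m = 3.093750, f(m) = -0.440353 < 0 → root in [3.093750, 3.195000]
Midpoint of [3.093750, 3.195000] = 3.144375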